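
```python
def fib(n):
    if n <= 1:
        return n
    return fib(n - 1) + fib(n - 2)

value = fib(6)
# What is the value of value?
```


fib(6)
= fib(5) + fib(4)
= (fib(4) + fib(3)) + fib(4)
Computing bottom-up: fib(0)=0, fib(1)=1, fib(2)=1, fib(3)=2, fib(4)=3, fib(5)=5, fib(6)=8
= 8


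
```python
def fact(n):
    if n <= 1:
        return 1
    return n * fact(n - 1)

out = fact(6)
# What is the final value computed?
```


fact(6)
= 6 * fact(5)
= 6 * 5 * fact(4)
= 6 * 5 * 4 * fact(3)
= 6 * 5 * 4 * 3 * fact(2)
= 6 * 5 * 4 * 3 * 2 * fact(1)
= 6 * 5 * 4 * 3 * 2 * 1
= 720


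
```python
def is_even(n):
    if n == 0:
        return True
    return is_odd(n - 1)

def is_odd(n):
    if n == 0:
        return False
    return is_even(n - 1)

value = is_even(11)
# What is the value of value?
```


is_even(11)
= is_odd(10)
= is_even(9)
= is_odd(8)
= is_even(7)
= is_odd(6)
= is_even(5)
= is_odd(4)
= is_even(3)
= is_odd(2)
= is_even(1)
= is_odd(0)
n == 0: return False
= False


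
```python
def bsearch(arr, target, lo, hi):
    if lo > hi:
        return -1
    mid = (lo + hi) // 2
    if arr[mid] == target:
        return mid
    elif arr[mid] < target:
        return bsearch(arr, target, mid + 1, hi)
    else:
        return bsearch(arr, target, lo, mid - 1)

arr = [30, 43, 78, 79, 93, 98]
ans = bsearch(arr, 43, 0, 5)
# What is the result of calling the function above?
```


bsearch(arr, 43, 0, 5)
lo=0, hi=5, mid=2, arr[mid]=78
78 > 43, search left half
lo=0, hi=1, mid=0, arr[mid]=30
30 < 43, search right half
lo=1, hi=1, mid=1, arr[mid]=43
arr[1] == 43, found at index 1
= 1


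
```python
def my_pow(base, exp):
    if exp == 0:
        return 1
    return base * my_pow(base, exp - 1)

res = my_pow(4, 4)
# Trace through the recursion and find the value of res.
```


my_pow(4, 4)
= 4 * my_pow(4, 3)
= 4 * 4 * my_pow(4, 2)
= 4 * 4 * 4 * my_pow(4, 1)
= 4 * 4 * 4 * 4 * my_pow(4, 0)
= 4 * 4 * 4 * 4 * 1
= 256


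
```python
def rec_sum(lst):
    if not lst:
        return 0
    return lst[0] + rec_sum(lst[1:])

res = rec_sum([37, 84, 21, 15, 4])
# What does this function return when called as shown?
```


rec_sum([37, 84, 21, 15, 4])
= 37 + rec_sum([84, 21, 15, 4])
= 37 + 84 + rec_sum([21, 15, 4])
= 37 + 84 + 21 + rec_sum([15, 4])
= 37 + 84 + 21 + 15 + rec_sum([4])
= 37 + 84 + 21 + 15 + 4 + rec_sum([])
= 37 + 84 + 21 + 15 + 4 + 0
= 161


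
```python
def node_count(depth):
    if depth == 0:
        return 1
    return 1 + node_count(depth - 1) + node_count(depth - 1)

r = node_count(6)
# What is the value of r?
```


node_count(6)
= 1 + node_count(5) + node_count(5)
= 1 + 2 * node_count(5)
node_count(k) = 2^(k+1) - 1
node_count(0) = 1
node_count(1) = 3
node_count(2) = 7
node_count(3) = 15
node_count(4) = 31
node_count(6) = 2^7 - 1 = 127


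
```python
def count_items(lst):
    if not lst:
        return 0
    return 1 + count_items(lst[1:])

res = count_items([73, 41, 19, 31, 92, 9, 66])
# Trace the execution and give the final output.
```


count_items([73, 41, 19, 31, 92, 9, 66])
= 1 + count_items([41, 19, 31, 92, 9, 66])
= 1 + 1 + count_items([19, 31, 92, 9, 66])
= 1 + 1 + 1 + count_items([31, 92, 9, 66])
= 1 + 1 + 1 + 1 + count_items([92, 9, 66])
= 1 + 1 + 1 + 1 + 1 + count_items([9, 66])
= 1 + 1 + 1 + 1 + 1 + 1 + count_items([66])
= 1 + 1 + 1 + 1 + 1 + 1 + 1 + count_items([])
= 1 + 1 + 1 + 1 + 1 + 1 + 1 + 0
= 7


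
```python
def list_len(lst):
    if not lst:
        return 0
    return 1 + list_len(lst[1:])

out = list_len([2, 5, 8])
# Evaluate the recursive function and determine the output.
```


list_len([2, 5, 8])
= 1 + list_len([5, 8])
= 1 + 1 + list_len([8])
= 1 + 1 + 1 + list_len([])
= 1 + 1 + 1 + 0
= 3


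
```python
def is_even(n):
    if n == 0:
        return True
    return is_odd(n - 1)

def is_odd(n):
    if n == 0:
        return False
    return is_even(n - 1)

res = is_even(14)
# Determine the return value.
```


is_even(14)
= is_odd(13)
= is_even(12)
= is_odd(11)
= is_even(10)
= is_odd(9)
= is_even(8)
= is_odd(7)
= is_even(6)
= is_odd(5)
= is_even(4)
= is_odd(3)
= is_even(2)
= is_odd(1)
= is_even(0)
n == 0: return True
= True


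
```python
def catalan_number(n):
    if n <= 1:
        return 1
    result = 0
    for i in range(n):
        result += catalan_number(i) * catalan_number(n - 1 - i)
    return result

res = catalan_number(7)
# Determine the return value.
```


catalan_number(7)
= sum of catalan_number(i) * catalan_number(7-1-i) for i in 0..6
First compute sub-values bottom-up:
  catalan_number(0) = 1, catalan_number(1) = 1
  catalan_number(2) = 1*1 + 1*1 = 2
  catalan_number(3) = 1*2 + 1*1 + 2*1 = 5
  catalan_number(4) = 1*5 + 1*2 + 2*1 + 5*1 = 14
  catalan_number(5) = 1*14 + 1*5 + 2*2 + 5*1 + 14*1 = 42
  catalan_number(6) = 1*42 + 1*14 + 2*5 + 5*2 + 14*1 + 42*1 = 132
Now catalan_number(7):
  catalan_number(0)*catalan_number(6) = 1*132 = 132
  catalan_number(1)*catalan_number(5) = 1*42 = 42
  catalan_number(2)*catalan_number(4) = 2*14 = 28
  catalan_number(3)*catalan_number(3) = 5*5 = 25
  catalan_number(4)*catalan_number(2) = 14*2 = 28
  catalan_number(5)*catalan_number(1) = 42*1 = 42
  catalan_number(6)*catalan_number(0) = 132*1 = 132
= 132 + 42 + 28 + 25 + 28 + 42 + 132
= 429


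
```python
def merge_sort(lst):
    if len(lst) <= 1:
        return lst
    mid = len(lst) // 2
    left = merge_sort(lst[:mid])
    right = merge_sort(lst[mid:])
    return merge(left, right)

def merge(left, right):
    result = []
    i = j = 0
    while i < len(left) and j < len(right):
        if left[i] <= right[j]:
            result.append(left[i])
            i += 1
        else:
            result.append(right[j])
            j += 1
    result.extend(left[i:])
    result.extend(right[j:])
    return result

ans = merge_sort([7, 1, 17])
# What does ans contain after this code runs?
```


merge_sort([7, 1, 17])
Split into [7] and [1, 17]
Left sorted: [7]
Right sorted: [1, 17]
Merge [7] and [1, 17]
= [1, 7, 17]


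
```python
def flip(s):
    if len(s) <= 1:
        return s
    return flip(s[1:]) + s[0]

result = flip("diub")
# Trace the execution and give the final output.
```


flip("diub")
= flip("iub") + "d"
= flip("ub") + "i" + "d"
= flip("b") + "u" + "i" + "d"
= "b" + "u" + "i" + "d"
= "buid"


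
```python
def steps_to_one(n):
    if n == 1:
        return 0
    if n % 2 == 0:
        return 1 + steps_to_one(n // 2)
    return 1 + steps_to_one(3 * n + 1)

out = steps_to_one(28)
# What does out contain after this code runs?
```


steps_to_one(28)
28 is even -> steps_to_one(14)
14 is even -> steps_to_one(7)
7 is odd -> 3*7+1 = 22 -> steps_to_one(22)
22 is even -> steps_to_one(11)
11 is odd -> 3*11+1 = 34 -> steps_to_one(34)
34 is even -> steps_to_one(17)
17 is odd -> 3*17+1 = 52 -> steps_to_one(52)
52 is even -> steps_to_one(26)
26 is even -> steps_to_one(13)
13 is odd -> 3*13+1 = 40 -> steps_to_one(40)
40 is even -> steps_to_one(20)
20 is even -> steps_to_one(10)
10 is even -> steps_to_one(5)
5 is odd -> 3*5+1 = 16 -> steps_to_one(16)
16 is even -> steps_to_one(8)
8 is even -> steps_to_one(4)
4 is even -> steps_to_one(2)
2 is even -> steps_to_one(1)
Reached 1 after 18 steps
= 18


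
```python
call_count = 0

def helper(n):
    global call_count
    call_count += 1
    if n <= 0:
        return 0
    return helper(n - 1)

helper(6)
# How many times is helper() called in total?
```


helper(6) calls helper(5) calls ... calls helper(0)
Total calls: 6 + 1 (for base case) = 7


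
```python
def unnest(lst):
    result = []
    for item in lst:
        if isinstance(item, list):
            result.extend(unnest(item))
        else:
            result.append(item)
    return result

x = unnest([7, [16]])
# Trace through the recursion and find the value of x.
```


unnest([7, [16]])
Processing each element:
  7 is not a list -> append 7
  [16] is a list -> unnest recursively -> [16]
= [7, 16]


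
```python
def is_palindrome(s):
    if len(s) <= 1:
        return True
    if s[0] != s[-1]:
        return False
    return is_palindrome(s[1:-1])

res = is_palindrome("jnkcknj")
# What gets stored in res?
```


is_palindrome("jnkcknj")
"jnkcknj": s[0]='j' == s[-1]='j' -> is_palindrome("nkckn")
"nkckn": s[0]='n' == s[-1]='n' -> is_palindrome("kck")
"kck": s[0]='k' == s[-1]='k' -> is_palindrome("c")
"c": len <= 1 -> True
= True


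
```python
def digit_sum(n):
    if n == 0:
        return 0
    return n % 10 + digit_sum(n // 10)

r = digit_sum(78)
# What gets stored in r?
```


digit_sum(78)
= 8 + digit_sum(7)
= 8 + 7 + digit_sum(0)
= 8 + 7 + 0
= 15


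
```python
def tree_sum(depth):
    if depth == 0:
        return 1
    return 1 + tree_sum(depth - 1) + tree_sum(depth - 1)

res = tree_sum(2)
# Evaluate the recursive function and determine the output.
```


tree_sum(2)
= 1 + tree_sum(1) + tree_sum(1)
= 1 + 2 * tree_sum(1)
tree_sum(k) = 2^(k+1) - 1
tree_sum(0) = 1
tree_sum(1) = 3
tree_sum(2) = 7
tree_sum(2) = 2^3 - 1 = 7


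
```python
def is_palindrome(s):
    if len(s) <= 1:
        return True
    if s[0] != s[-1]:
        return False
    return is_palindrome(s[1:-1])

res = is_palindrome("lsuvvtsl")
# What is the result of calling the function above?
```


is_palindrome("lsuvvtsl")
"lsuvvtsl": s[0]='l' == s[-1]='l' -> is_palindrome("suvvts")
"suvvts": s[0]='s' == s[-1]='s' -> is_palindrome("uvvt")
"uvvt": s[0]='u' != s[-1]='t' -> False
= False


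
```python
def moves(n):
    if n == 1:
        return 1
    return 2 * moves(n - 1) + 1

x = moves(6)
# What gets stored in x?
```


moves(6)
= 2 * moves(5) + 1
= 2 * (2 * moves(4) + 1) + 1
= 2 * (2 * (2 * moves(3) + 1) + 1) + 1
= 2 * (2 * (2 * (2 * moves(2) + 1) + 1) + 1) + 1
= 2 * (2 * (2 * (2 * (2 * moves(1) + 1) + 1) + 1) + 1) + 1
Now compute bottom-up:
moves(1) = 1
moves(2) = 2 * 1 + 1 = 3
moves(3) = 2 * 3 + 1 = 7
moves(4) = 2 * 7 + 1 = 15
moves(5) = 2 * 15 + 1 = 31
moves(6) = 2 * 31 + 1 = 63
= 63


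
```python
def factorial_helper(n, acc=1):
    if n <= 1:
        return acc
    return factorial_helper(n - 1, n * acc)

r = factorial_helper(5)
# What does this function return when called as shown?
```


factorial_helper(5, 1)
= factorial_helper(4, 5 * 1) = factorial_helper(4, 5)
= factorial_helper(3, 4 * 5) = factorial_helper(3, 20)
= factorial_helper(2, 3 * 20) = factorial_helper(2, 60)
= factorial_helper(1, 2 * 60) = factorial_helper(1, 120)
n <= 1, return acc = 120


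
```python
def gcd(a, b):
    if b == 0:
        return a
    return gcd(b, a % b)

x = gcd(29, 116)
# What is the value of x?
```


gcd(29, 116)
= gcd(116, 29 % 116) = gcd(116, 29)
= gcd(29, 116 % 29) = gcd(29, 0)
b == 0, return a = 29


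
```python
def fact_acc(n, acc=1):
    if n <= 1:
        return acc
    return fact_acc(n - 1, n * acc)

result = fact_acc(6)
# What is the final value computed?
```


fact_acc(6, 1)
= fact_acc(5, 6 * 1) = fact_acc(5, 6)
= fact_acc(4, 5 * 6) = fact_acc(4, 30)
= fact_acc(3, 4 * 30) = fact_acc(3, 120)
= fact_acc(2, 3 * 120) = fact_acc(2, 360)
= fact_acc(1, 2 * 360) = fact_acc(1, 720)
n <= 1, return acc = 720


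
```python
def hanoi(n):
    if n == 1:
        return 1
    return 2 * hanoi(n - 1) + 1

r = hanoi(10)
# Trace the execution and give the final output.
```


hanoi(10)
= 2 * hanoi(9) + 1
= 2 * (2 * hanoi(8) + 1) + 1
= 2 * (2 * (2 * hanoi(7) + 1) + 1) + 1
= 2 * (2 * (2 * (2 * hanoi(6) + 1) + 1) + 1) + 1
= 2 * (2 * (2 * (2 * (2 * hanoi(5) + 1) + 1) + 1) + 1) + 1
= 2 * (2 * (2 * (2 * (2 * (2 * hanoi(4) + 1) + 1) + 1) + 1) + 1) + 1
= 2 * (2 * (2 * (2 * (2 * (2 * (2 * hanoi(3) + 1) + 1) + 1) + 1) + 1) + 1) + 1
= 2 * (2 * (2 * (2 * (2 * (2 * (2 * (2 * hanoi(2) + 1) + 1) + 1) + 1) + 1) + 1) + 1) + 1
= 2 * (2 * (2 * (2 * (2 * (2 * (2 * (2 * (2 * hanoi(1) + 1) + 1) + 1) + 1) + 1) + 1) + 1) + 1) + 1
Now compute bottom-up:
hanoi(1) = 1
hanoi(2) = 2 * 1 + 1 = 3
hanoi(3) = 2 * 3 + 1 = 7
hanoi(4) = 2 * 7 + 1 = 15
hanoi(5) = 2 * 15 + 1 = 31
hanoi(6) = 2 * 31 + 1 = 63
hanoi(7) = 2 * 63 + 1 = 127
hanoi(8) = 2 * 127 + 1 = 255
hanoi(9) = 2 * 255 + 1 = 511
hanoi(10) = 2 * 511 + 1 = 1023
= 1023


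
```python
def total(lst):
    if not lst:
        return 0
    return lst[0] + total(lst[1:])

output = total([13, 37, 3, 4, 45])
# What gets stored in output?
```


total([13, 37, 3, 4, 45])
= 13 + total([37, 3, 4, 45])
= 13 + 37 + total([3, 4, 45])
= 13 + 37 + 3 + total([4, 45])
= 13 + 37 + 3 + 4 + total([45])
= 13 + 37 + 3 + 4 + 45 + total([])
= 13 + 37 + 3 + 4 + 45 + 0
= 102


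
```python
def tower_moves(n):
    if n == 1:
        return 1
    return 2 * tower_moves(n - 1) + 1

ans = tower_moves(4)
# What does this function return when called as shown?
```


tower_moves(4)
= 2 * tower_moves(3) + 1
= 2 * (2 * tower_moves(2) + 1) + 1
= 2 * (2 * (2 * tower_moves(1) + 1) + 1) + 1
Now compute bottom-up:
tower_moves(1) = 1
tower_moves(2) = 2 * 1 + 1 = 3
tower_moves(3) = 2 * 3 + 1 = 7
tower_moves(4) = 2 * 7 + 1 = 15
= 15


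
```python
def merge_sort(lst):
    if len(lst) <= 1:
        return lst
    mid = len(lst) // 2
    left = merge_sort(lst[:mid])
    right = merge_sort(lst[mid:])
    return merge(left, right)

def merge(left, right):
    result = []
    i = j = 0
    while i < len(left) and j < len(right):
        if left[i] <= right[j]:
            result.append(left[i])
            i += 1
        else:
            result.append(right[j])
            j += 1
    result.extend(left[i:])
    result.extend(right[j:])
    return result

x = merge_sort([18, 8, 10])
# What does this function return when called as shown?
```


merge_sort([18, 8, 10])
Split into [18] and [8, 10]
Left sorted: [18]
Right sorted: [8, 10]
Merge [18] and [8, 10]
= [8, 10, 18]


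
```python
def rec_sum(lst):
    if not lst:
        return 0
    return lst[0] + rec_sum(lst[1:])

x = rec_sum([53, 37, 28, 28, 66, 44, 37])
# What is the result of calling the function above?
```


rec_sum([53, 37, 28, 28, 66, 44, 37])
= 53 + rec_sum([37, 28, 28, 66, 44, 37])
= 53 + 37 + rec_sum([28, 28, 66, 44, 37])
= 53 + 37 + 28 + rec_sum([28, 66, 44, 37])
= 53 + 37 + 28 + 28 + rec_sum([66, 44, 37])
= 53 + 37 + 28 + 28 + 66 + rec_sum([44, 37])
= 53 + 37 + 28 + 28 + 66 + 44 + rec_sum([37])
= 53 + 37 + 28 + 28 + 66 + 44 + 37 + rec_sum([])
= 53 + 37 + 28 + 28 + 66 + 44 + 37 + 0
= 293


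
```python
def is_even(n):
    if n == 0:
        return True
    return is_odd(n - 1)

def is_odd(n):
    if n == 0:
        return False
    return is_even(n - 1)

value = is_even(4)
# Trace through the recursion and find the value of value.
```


is_even(4)
= is_odd(3)
= is_even(2)
= is_odd(1)
= is_even(0)
n == 0: return True
= True


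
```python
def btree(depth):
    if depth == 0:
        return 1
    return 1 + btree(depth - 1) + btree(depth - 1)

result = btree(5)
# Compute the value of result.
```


btree(5)
= 1 + btree(4) + btree(4)
= 1 + 2 * btree(4)
btree(k) = 2^(k+1) - 1
btree(0) = 1
btree(1) = 3
btree(2) = 7
btree(3) = 15
btree(4) = 31
btree(5) = 2^6 - 1 = 63


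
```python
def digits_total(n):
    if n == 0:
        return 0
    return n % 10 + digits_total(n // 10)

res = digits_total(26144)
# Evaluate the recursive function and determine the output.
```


digits_total(26144)
= 4 + digits_total(2614)
= 4 + 4 + digits_total(261)
= 4 + 4 + 1 + digits_total(26)
= 4 + 4 + 1 + 6 + digits_total(2)
= 4 + 4 + 1 + 6 + 2 + digits_total(0)
= 4 + 4 + 1 + 6 + 2 + 0
= 17


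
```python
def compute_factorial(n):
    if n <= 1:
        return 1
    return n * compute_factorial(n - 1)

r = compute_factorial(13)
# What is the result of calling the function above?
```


compute_factorial(13)
= 13 * compute_factorial(12)
= 13 * 12 * compute_factorial(11)
= 13 * 12 * 11 * compute_factorial(10)
= 13 * 12 * 11 * 10 * compute_factorial(9)
= 13 * 12 * 11 * 10 * 9 * compute_factorial(8)
= 13 * 12 * 11 * 10 * 9 * 8 * compute_factorial(7)
= 13 * 12 * 11 * 10 * 9 * 8 * 7 * compute_factorial(6)
= 13 * 12 * 11 * 10 * 9 * 8 * 7 * 6 * compute_factorial(5)
= 13 * 12 * 11 * 10 * 9 * 8 * 7 * 6 * 5 * compute_factorial(4)
= 13 * 12 * 11 * 10 * 9 * 8 * 7 * 6 * 5 * 4 * compute_factorial(3)
= 13 * 12 * 11 * 10 * 9 * 8 * 7 * 6 * 5 * 4 * 3 * compute_factorial(2)
= 13 * 12 * 11 * 10 * 9 * 8 * 7 * 6 * 5 * 4 * 3 * 2 * compute_factorial(1)
= 13 * 12 * 11 * 10 * 9 * 8 * 7 * 6 * 5 * 4 * 3 * 2 * 1
= 6227020800


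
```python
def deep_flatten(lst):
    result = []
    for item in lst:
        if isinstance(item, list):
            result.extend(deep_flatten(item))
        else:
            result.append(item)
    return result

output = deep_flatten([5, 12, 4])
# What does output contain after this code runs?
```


deep_flatten([5, 12, 4])
Processing each element:
  5 is not a list -> append 5
  12 is not a list -> append 12
  4 is not a list -> append 4
= [5, 12, 4]


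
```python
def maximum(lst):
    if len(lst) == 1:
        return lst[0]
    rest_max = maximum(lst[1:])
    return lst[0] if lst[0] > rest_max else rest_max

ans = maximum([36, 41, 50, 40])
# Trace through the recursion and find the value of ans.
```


maximum([36, 41, 50, 40])
= compare 36 with maximum([41, 50, 40])
= compare 41 with maximum([50, 40])
= compare 50 with maximum([40])
Base: maximum([40]) = 40
compare 50 with 40: max = 50
compare 41 with 50: max = 50
compare 36 with 50: max = 50
= 50


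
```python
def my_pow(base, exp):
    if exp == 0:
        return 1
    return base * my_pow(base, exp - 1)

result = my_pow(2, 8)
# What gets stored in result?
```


my_pow(2, 8)
= 2 * my_pow(2, 7)
= 2 * 2 * my_pow(2, 6)
= 2 * 2 * 2 * my_pow(2, 5)
= 2 * 2 * 2 * 2 * my_pow(2, 4)
= 2 * 2 * 2 * 2 * 2 * my_pow(2, 3)
= 2 * 2 * 2 * 2 * 2 * 2 * my_pow(2, 2)
= 2 * 2 * 2 * 2 * 2 * 2 * 2 * my_pow(2, 1)
= 2 * 2 * 2 * 2 * 2 * 2 * 2 * 2 * my_pow(2, 0)
= 2 * 2 * 2 * 2 * 2 * 2 * 2 * 2 * 1
= 256


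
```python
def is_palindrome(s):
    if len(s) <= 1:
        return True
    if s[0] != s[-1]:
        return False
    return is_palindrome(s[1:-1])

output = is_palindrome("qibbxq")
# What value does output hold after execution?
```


is_palindrome("qibbxq")
"qibbxq": s[0]='q' == s[-1]='q' -> is_palindrome("ibbx")
"ibbx": s[0]='i' != s[-1]='x' -> False
= False


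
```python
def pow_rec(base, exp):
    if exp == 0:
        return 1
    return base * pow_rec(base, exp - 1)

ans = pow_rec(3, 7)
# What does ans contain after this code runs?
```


pow_rec(3, 7)
= 3 * pow_rec(3, 6)
= 3 * 3 * pow_rec(3, 5)
= 3 * 3 * 3 * pow_rec(3, 4)
= 3 * 3 * 3 * 3 * pow_rec(3, 3)
= 3 * 3 * 3 * 3 * 3 * pow_rec(3, 2)
= 3 * 3 * 3 * 3 * 3 * 3 * pow_rec(3, 1)
= 3 * 3 * 3 * 3 * 3 * 3 * 3 * pow_rec(3, 0)
= 3 * 3 * 3 * 3 * 3 * 3 * 3 * 1
= 2187


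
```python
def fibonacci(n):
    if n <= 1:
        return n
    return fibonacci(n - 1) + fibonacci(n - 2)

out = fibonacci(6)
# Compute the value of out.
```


fibonacci(6)
= fibonacci(5) + fibonacci(4)
= (fibonacci(4) + fibonacci(3)) + fibonacci(4)
Computing bottom-up: fibonacci(0)=0, fibonacci(1)=1, fibonacci(2)=1, fibonacci(3)=2, fibonacci(4)=3, fibonacci(5)=5, fibonacci(6)=8
= 8


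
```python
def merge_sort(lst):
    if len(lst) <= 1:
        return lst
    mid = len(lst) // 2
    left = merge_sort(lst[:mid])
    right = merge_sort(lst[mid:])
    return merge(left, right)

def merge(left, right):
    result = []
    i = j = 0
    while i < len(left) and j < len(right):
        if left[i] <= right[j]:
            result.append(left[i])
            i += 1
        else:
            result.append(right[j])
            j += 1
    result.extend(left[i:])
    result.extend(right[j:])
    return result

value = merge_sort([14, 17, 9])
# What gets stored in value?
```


merge_sort([14, 17, 9])
Split into [14] and [17, 9]
Left sorted: [14]
Right sorted: [9, 17]
Merge [14] and [9, 17]
= [9, 14, 17]


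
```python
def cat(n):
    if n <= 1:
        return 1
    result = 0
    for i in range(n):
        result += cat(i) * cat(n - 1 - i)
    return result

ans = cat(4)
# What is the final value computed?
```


cat(4)
= sum of cat(i) * cat(4-1-i) for i in 0..3
First compute sub-values bottom-up:
  cat(0) = 1, cat(1) = 1
  cat(2) = 1*1 + 1*1 = 2
  cat(3) = 1*2 + 1*1 + 2*1 = 5
Now cat(4):
  cat(0)*cat(3) = 1*5 = 5
  cat(1)*cat(2) = 1*2 = 2
  cat(2)*cat(1) = 2*1 = 2
  cat(3)*cat(0) = 5*1 = 5
= 5 + 2 + 2 + 5
= 14


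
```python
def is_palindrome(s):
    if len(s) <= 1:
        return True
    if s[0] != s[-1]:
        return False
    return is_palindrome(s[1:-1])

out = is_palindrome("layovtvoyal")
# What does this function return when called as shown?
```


is_palindrome("layovtvoyal")
"layovtvoyal": s[0]='l' == s[-1]='l' -> is_palindrome("ayovtvoya")
"ayovtvoya": s[0]='a' == s[-1]='a' -> is_palindrome("yovtvoy")
"yovtvoy": s[0]='y' == s[-1]='y' -> is_palindrome("ovtvo")
"ovtvo": s[0]='o' == s[-1]='o' -> is_palindrome("vtv")
"vtv": s[0]='v' == s[-1]='v' -> is_palindrome("t")
"t": len <= 1 -> True
= True


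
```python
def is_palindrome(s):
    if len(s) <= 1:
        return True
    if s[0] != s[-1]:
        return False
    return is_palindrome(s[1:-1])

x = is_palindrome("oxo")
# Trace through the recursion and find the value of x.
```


is_palindrome("oxo")
"oxo": s[0]='o' == s[-1]='o' -> is_palindrome("x")
"x": len <= 1 -> True
= True


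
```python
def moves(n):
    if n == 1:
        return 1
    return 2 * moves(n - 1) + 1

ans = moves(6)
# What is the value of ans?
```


moves(6)
= 2 * moves(5) + 1
= 2 * (2 * moves(4) + 1) + 1
= 2 * (2 * (2 * moves(3) + 1) + 1) + 1
= 2 * (2 * (2 * (2 * moves(2) + 1) + 1) + 1) + 1
= 2 * (2 * (2 * (2 * (2 * moves(1) + 1) + 1) + 1) + 1) + 1
Now compute bottom-up:
moves(1) = 1
moves(2) = 2 * 1 + 1 = 3
moves(3) = 2 * 3 + 1 = 7
moves(4) = 2 * 7 + 1 = 15
moves(5) = 2 * 15 + 1 = 31
moves(6) = 2 * 31 + 1 = 63
= 63


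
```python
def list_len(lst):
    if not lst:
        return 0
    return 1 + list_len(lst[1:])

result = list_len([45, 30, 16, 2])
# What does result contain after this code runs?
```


list_len([45, 30, 16, 2])
= 1 + list_len([30, 16, 2])
= 1 + 1 + list_len([16, 2])
= 1 + 1 + 1 + list_len([2])
= 1 + 1 + 1 + 1 + list_len([])
= 1 + 1 + 1 + 1 + 0
= 4


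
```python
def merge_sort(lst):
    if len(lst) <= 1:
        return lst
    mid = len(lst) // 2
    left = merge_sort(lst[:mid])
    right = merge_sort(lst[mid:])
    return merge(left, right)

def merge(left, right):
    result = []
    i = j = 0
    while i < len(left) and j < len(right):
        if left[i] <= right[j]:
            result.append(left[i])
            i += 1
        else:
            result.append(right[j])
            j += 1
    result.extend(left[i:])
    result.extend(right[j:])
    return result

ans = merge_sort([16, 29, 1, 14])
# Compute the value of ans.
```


merge_sort([16, 29, 1, 14])
Split into [16, 29] and [1, 14]
Left sorted: [16, 29]
Right sorted: [1, 14]
Merge [16, 29] and [1, 14]
= [1, 14, 16, 29]


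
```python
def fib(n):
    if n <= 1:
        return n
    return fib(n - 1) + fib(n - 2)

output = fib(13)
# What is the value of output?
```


fib(13)
= fib(12) + fib(11)
= (fib(11) + fib(10)) + fib(11)
Computing bottom-up: fib(0)=0, fib(1)=1, fib(2)=1, fib(3)=2, fib(4)=3, fib(5)=5, fib(6)=8, fib(7)=13, fib(8)=21, fib(9)=34, fib(10)=55, fib(11)=89, fib(12)=144, fib(13)=233
= 233


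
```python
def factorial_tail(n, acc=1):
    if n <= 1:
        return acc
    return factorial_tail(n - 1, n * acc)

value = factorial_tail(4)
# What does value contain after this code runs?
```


factorial_tail(4, 1)
= factorial_tail(3, 4 * 1) = factorial_tail(3, 4)
= factorial_tail(2, 3 * 4) = factorial_tail(2, 12)
= factorial_tail(1, 2 * 12) = factorial_tail(1, 24)
n <= 1, return acc = 24


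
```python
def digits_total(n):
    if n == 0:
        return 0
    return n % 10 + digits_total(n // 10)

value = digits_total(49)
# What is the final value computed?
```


digits_total(49)
= 9 + digits_total(4)
= 9 + 4 + digits_total(0)
= 9 + 4 + 0
= 13


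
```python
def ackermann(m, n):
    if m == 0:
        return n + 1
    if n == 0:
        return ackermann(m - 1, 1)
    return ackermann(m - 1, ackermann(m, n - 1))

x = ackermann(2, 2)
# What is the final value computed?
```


ackermann(2, 2)
= ackermann(1, ackermann(2, 1))
First compute ackermann(2, 1) = 5
= ackermann(1, 5)
= 7


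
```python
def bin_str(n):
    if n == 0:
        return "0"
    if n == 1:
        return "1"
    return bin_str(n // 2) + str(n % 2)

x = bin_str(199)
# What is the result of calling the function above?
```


bin_str(199)
= bin_str(99) + "1"
= bin_str(49) + "1" + "1"
= bin_str(24) + "1" + "1" + "1"
= bin_str(12) + "0" + "1" + "1" + "1"
= bin_str(6) + "0" + "0" + "1" + "1" + "1"
= bin_str(3) + "0" + "0" + "0" + "1" + "1" + "1"
= bin_str(1) + "1" + "0" + "0" + "0" + "1" + "1" + "1"
= "1" + "1" + "0" + "0" + "0" + "1" + "1" + "1"
= "11000111"


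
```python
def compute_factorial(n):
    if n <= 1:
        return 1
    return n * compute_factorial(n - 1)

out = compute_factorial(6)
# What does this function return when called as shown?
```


compute_factorial(6)
= 6 * compute_factorial(5)
= 6 * 5 * compute_factorial(4)
= 6 * 5 * 4 * compute_factorial(3)
= 6 * 5 * 4 * 3 * compute_factorial(2)
= 6 * 5 * 4 * 3 * 2 * compute_factorial(1)
= 6 * 5 * 4 * 3 * 2 * 1
= 720


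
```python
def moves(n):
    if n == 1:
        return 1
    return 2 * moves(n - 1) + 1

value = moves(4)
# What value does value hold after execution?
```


moves(4)
= 2 * moves(3) + 1
= 2 * (2 * moves(2) + 1) + 1
= 2 * (2 * (2 * moves(1) + 1) + 1) + 1
Now compute bottom-up:
moves(1) = 1
moves(2) = 2 * 1 + 1 = 3
moves(3) = 2 * 3 + 1 = 7
moves(4) = 2 * 7 + 1 = 15
= 15


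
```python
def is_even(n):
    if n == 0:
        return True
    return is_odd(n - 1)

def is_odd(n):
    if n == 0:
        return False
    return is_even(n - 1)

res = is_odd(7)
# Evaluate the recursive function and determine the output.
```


is_odd(7)
= is_even(6)
= is_odd(5)
= is_even(4)
= is_odd(3)
= is_even(2)
= is_odd(1)
= is_even(0)
n == 0: return True
= True


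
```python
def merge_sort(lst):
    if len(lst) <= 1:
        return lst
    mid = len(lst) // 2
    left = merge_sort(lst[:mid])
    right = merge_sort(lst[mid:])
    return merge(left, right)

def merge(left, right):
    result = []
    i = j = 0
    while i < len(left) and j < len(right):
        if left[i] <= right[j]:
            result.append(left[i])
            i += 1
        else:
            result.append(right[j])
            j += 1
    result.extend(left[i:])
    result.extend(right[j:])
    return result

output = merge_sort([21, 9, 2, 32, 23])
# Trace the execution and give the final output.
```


merge_sort([21, 9, 2, 32, 23])
Split into [21, 9] and [2, 32, 23]
Left sorted: [9, 21]
Right sorted: [2, 23, 32]
Merge [9, 21] and [2, 23, 32]
= [2, 9, 21, 23, 32]


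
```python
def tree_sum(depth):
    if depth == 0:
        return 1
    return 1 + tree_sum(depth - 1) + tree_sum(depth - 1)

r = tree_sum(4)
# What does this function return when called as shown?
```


tree_sum(4)
= 1 + tree_sum(3) + tree_sum(3)
= 1 + 2 * tree_sum(3)
tree_sum(k) = 2^(k+1) - 1
tree_sum(0) = 1
tree_sum(1) = 3
tree_sum(2) = 7
tree_sum(3) = 15
tree_sum(4) = 31
tree_sum(4) = 2^5 - 1 = 31


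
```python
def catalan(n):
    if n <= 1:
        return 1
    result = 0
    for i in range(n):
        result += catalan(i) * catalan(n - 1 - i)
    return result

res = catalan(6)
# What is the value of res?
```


catalan(6)
= sum of catalan(i) * catalan(6-1-i) for i in 0..5
First compute sub-values bottom-up:
  catalan(0) = 1, catalan(1) = 1
  catalan(2) = 1*1 + 1*1 = 2
  catalan(3) = 1*2 + 1*1 + 2*1 = 5
  catalan(4) = 1*5 + 1*2 + 2*1 + 5*1 = 14
  catalan(5) = 1*14 + 1*5 + 2*2 + 5*1 + 14*1 = 42
Now catalan(6):
  catalan(0)*catalan(5) = 1*42 = 42
  catalan(1)*catalan(4) = 1*14 = 14
  catalan(2)*catalan(3) = 2*5 = 10
  catalan(3)*catalan(2) = 5*2 = 10
  catalan(4)*catalan(1) = 14*1 = 14
  catalan(5)*catalan(0) = 42*1 = 42
= 42 + 14 + 10 + 10 + 14 + 42
= 132


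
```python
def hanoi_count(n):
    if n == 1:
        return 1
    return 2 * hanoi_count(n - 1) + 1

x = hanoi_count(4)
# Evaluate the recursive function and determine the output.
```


hanoi_count(4)
= 2 * hanoi_count(3) + 1
= 2 * (2 * hanoi_count(2) + 1) + 1
= 2 * (2 * (2 * hanoi_count(1) + 1) + 1) + 1
Now compute bottom-up:
hanoi_count(1) = 1
hanoi_count(2) = 2 * 1 + 1 = 3
hanoi_count(3) = 2 * 3 + 1 = 7
hanoi_count(4) = 2 * 7 + 1 = 15
= 15


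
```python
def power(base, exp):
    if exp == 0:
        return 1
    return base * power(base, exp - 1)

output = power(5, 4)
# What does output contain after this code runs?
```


power(5, 4)
= 5 * power(5, 3)
= 5 * 5 * power(5, 2)
= 5 * 5 * 5 * power(5, 1)
= 5 * 5 * 5 * 5 * power(5, 0)
= 5 * 5 * 5 * 5 * 1
= 625


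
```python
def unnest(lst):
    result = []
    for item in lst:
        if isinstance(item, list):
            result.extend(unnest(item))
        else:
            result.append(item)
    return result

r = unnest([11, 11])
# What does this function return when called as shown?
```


unnest([11, 11])
Processing each element:
  11 is not a list -> append 11
  11 is not a list -> append 11
= [11, 11]


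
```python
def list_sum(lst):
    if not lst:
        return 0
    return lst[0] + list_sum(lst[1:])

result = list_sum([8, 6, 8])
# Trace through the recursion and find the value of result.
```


list_sum([8, 6, 8])
= 8 + list_sum([6, 8])
= 8 + 6 + list_sum([8])
= 8 + 6 + 8 + list_sum([])
= 8 + 6 + 8 + 0
= 22


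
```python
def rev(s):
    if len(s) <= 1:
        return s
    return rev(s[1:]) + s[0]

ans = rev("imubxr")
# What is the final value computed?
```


rev("imubxr")
= rev("mubxr") + "i"
= rev("ubxr") + "m" + "i"
= rev("bxr") + "u" + "m" + "i"
= rev("xr") + "b" + "u" + "m" + "i"
= rev("r") + "x" + "b" + "u" + "m" + "i"
= "r" + "x" + "b" + "u" + "m" + "i"
= "rxbumi"


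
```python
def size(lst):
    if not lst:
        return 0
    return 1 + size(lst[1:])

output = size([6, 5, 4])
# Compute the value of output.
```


size([6, 5, 4])
= 1 + size([5, 4])
= 1 + 1 + size([4])
= 1 + 1 + 1 + size([])
= 1 + 1 + 1 + 0
= 3


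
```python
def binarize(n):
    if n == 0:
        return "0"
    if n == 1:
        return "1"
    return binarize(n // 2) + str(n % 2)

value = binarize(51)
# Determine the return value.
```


binarize(51)
= binarize(25) + "1"
= binarize(12) + "1" + "1"
= binarize(6) + "0" + "1" + "1"
= binarize(3) + "0" + "0" + "1" + "1"
= binarize(1) + "1" + "0" + "0" + "1" + "1"
= "1" + "1" + "0" + "0" + "1" + "1"
= "110011"


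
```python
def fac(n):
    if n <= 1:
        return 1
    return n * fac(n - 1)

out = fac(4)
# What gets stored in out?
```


fac(4)
= 4 * fac(3)
= 4 * 3 * fac(2)
= 4 * 3 * 2 * fac(1)
= 4 * 3 * 2 * 1
= 24


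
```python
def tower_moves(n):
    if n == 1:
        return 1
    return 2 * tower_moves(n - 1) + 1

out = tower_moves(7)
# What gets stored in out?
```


tower_moves(7)
= 2 * tower_moves(6) + 1
= 2 * (2 * tower_moves(5) + 1) + 1
= 2 * (2 * (2 * tower_moves(4) + 1) + 1) + 1
= 2 * (2 * (2 * (2 * tower_moves(3) + 1) + 1) + 1) + 1
= 2 * (2 * (2 * (2 * (2 * tower_moves(2) + 1) + 1) + 1) + 1) + 1
= 2 * (2 * (2 * (2 * (2 * (2 * tower_moves(1) + 1) + 1) + 1) + 1) + 1) + 1
Now compute bottom-up:
tower_moves(1) = 1
tower_moves(2) = 2 * 1 + 1 = 3
tower_moves(3) = 2 * 3 + 1 = 7
tower_moves(4) = 2 * 7 + 1 = 15
tower_moves(5) = 2 * 15 + 1 = 31
tower_moves(6) = 2 * 31 + 1 = 63
tower_moves(7) = 2 * 63 + 1 = 127
= 127


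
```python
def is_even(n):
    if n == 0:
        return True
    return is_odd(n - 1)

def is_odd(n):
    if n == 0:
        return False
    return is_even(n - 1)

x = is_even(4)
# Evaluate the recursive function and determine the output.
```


is_even(4)
= is_odd(3)
= is_even(2)
= is_odd(1)
= is_even(0)
n == 0: return True
= True


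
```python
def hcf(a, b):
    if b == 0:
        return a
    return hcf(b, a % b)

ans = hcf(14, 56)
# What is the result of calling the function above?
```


hcf(14, 56)
= hcf(56, 14 % 56) = hcf(56, 14)
= hcf(14, 56 % 14) = hcf(14, 0)
b == 0, return a = 14


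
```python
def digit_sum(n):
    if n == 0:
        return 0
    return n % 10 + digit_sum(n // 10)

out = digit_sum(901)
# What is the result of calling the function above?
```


digit_sum(901)
= 1 + digit_sum(90)
= 1 + 0 + digit_sum(9)
= 1 + 0 + 9 + digit_sum(0)
= 1 + 0 + 9 + 0
= 10


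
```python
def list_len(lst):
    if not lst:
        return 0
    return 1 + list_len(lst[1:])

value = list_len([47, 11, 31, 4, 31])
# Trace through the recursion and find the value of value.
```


list_len([47, 11, 31, 4, 31])
= 1 + list_len([11, 31, 4, 31])
= 1 + 1 + list_len([31, 4, 31])
= 1 + 1 + 1 + list_len([4, 31])
= 1 + 1 + 1 + 1 + list_len([31])
= 1 + 1 + 1 + 1 + 1 + list_len([])
= 1 + 1 + 1 + 1 + 1 + 0
= 5


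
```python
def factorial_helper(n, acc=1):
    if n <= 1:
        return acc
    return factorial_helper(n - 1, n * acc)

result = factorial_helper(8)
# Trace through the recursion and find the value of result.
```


factorial_helper(8, 1)
= factorial_helper(7, 8 * 1) = factorial_helper(7, 8)
= factorial_helper(6, 7 * 8) = factorial_helper(6, 56)
= factorial_helper(5, 6 * 56) = factorial_helper(5, 336)
= factorial_helper(4, 5 * 336) = factorial_helper(4, 1680)
= factorial_helper(3, 4 * 1680) = factorial_helper(3, 6720)
= factorial_helper(2, 3 * 6720) = factorial_helper(2, 20160)
= factorial_helper(1, 2 * 20160) = factorial_helper(1, 40320)
n <= 1, return acc = 40320


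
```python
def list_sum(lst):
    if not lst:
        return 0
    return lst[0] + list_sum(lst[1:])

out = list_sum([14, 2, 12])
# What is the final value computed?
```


list_sum([14, 2, 12])
= 14 + list_sum([2, 12])
= 14 + 2 + list_sum([12])
= 14 + 2 + 12 + list_sum([])
= 14 + 2 + 12 + 0
= 28


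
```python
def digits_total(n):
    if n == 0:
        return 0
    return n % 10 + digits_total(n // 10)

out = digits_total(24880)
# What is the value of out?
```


digits_total(24880)
= 0 + digits_total(2488)
= 0 + 8 + digits_total(248)
= 0 + 8 + 8 + digits_total(24)
= 0 + 8 + 8 + 4 + digits_total(2)
= 0 + 8 + 8 + 4 + 2 + digits_total(0)
= 0 + 8 + 8 + 4 + 2 + 0
= 22


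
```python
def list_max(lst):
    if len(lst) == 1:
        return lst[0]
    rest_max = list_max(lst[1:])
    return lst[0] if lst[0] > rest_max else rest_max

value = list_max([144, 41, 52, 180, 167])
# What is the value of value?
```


list_max([144, 41, 52, 180, 167])
= compare 144 with list_max([41, 52, 180, 167])
= compare 41 with list_max([52, 180, 167])
= compare 52 with list_max([180, 167])
= compare 180 with list_max([167])
Base: list_max([167]) = 167
compare 180 with 167: max = 180
compare 52 with 180: max = 180
compare 41 with 180: max = 180
compare 144 with 180: max = 180
= 180


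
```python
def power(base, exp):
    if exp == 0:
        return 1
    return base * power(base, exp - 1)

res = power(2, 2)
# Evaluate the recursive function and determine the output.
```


power(2, 2)
= 2 * power(2, 1)
= 2 * 2 * power(2, 0)
= 2 * 2 * 1
= 4


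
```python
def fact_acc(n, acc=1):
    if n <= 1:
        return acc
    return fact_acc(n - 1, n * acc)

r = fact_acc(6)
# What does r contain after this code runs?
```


fact_acc(6, 1)
= fact_acc(5, 6 * 1) = fact_acc(5, 6)
= fact_acc(4, 5 * 6) = fact_acc(4, 30)
= fact_acc(3, 4 * 30) = fact_acc(3, 120)
= fact_acc(2, 3 * 120) = fact_acc(2, 360)
= fact_acc(1, 2 * 360) = fact_acc(1, 720)
n <= 1, return acc = 720


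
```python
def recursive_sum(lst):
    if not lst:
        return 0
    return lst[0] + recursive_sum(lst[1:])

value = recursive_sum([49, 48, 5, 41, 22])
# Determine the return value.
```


recursive_sum([49, 48, 5, 41, 22])
= 49 + recursive_sum([48, 5, 41, 22])
= 49 + 48 + recursive_sum([5, 41, 22])
= 49 + 48 + 5 + recursive_sum([41, 22])
= 49 + 48 + 5 + 41 + recursive_sum([22])
= 49 + 48 + 5 + 41 + 22 + recursive_sum([])
= 49 + 48 + 5 + 41 + 22 + 0
= 165


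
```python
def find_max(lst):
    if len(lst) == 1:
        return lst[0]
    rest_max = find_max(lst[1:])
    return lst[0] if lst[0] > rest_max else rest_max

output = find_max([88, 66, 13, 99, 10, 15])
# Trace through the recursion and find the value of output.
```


find_max([88, 66, 13, 99, 10, 15])
= compare 88 with find_max([66, 13, 99, 10, 15])
= compare 66 with find_max([13, 99, 10, 15])
= compare 13 with find_max([99, 10, 15])
= compare 99 with find_max([10, 15])
= compare 10 with find_max([15])
Base: find_max([15]) = 15
compare 10 with 15: max = 15
compare 99 with 15: max = 99
compare 13 with 99: max = 99
compare 66 with 99: max = 99
compare 88 with 99: max = 99
= 99


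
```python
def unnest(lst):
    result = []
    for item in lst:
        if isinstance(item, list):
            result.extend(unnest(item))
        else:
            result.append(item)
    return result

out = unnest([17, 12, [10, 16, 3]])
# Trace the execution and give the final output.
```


unnest([17, 12, [10, 16, 3]])
Processing each element:
  17 is not a list -> append 17
  12 is not a list -> append 12
  [10, 16, 3] is a list -> unnest recursively -> [10, 16, 3]
= [17, 12, 10, 16, 3]


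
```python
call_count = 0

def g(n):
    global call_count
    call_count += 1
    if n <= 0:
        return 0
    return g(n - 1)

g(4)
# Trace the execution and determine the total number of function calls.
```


g(4) calls g(3) calls ... calls g(0)
Total calls: 4 + 1 (for base case) = 5


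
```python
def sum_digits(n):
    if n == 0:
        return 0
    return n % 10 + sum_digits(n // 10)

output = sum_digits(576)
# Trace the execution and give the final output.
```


sum_digits(576)
= 6 + sum_digits(57)
= 6 + 7 + sum_digits(5)
= 6 + 7 + 5 + sum_digits(0)
= 6 + 7 + 5 + 0
= 18


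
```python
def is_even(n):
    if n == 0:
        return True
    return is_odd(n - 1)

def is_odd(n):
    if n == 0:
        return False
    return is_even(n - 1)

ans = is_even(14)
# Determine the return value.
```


is_even(14)
= is_odd(13)
= is_even(12)
= is_odd(11)
= is_even(10)
= is_odd(9)
= is_even(8)
= is_odd(7)
= is_even(6)
= is_odd(5)
= is_even(4)
= is_odd(3)
= is_even(2)
= is_odd(1)
= is_even(0)
n == 0: return True
= True


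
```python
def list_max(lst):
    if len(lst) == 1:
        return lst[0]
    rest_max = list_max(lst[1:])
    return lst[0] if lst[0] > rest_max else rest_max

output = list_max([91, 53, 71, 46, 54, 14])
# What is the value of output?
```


list_max([91, 53, 71, 46, 54, 14])
= compare 91 with list_max([53, 71, 46, 54, 14])
= compare 53 with list_max([71, 46, 54, 14])
= compare 71 with list_max([46, 54, 14])
= compare 46 with list_max([54, 14])
= compare 54 with list_max([14])
Base: list_max([14]) = 14
compare 54 with 14: max = 54
compare 46 with 54: max = 54
compare 71 with 54: max = 71
compare 53 with 71: max = 71
compare 91 with 71: max = 91
= 91


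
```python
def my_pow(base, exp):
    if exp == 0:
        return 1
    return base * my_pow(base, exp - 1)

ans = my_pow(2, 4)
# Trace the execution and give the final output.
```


my_pow(2, 4)
= 2 * my_pow(2, 3)
= 2 * 2 * my_pow(2, 2)
= 2 * 2 * 2 * my_pow(2, 1)
= 2 * 2 * 2 * 2 * my_pow(2, 0)
= 2 * 2 * 2 * 2 * 1
= 16


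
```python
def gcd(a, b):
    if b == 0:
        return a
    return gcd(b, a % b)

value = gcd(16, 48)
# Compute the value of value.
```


gcd(16, 48)
= gcd(48, 16 % 48) = gcd(48, 16)
= gcd(16, 48 % 16) = gcd(16, 0)
b == 0, return a = 16


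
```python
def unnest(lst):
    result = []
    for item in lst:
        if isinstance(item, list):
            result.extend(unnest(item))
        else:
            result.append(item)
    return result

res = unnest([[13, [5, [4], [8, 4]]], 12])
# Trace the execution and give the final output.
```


unnest([[13, [5, [4], [8, 4]]], 12])
Processing each element:
  [13, [5, [4], [8, 4]]] is a list -> unnest recursively -> [13, 5, 4, 8, 4]
  12 is not a list -> append 12
= [13, 5, 4, 8, 4, 12]


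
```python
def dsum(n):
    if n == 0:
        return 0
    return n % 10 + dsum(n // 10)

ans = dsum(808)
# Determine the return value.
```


dsum(808)
= 8 + dsum(80)
= 8 + 0 + dsum(8)
= 8 + 0 + 8 + dsum(0)
= 8 + 0 + 8 + 0
= 16
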